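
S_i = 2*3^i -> [2, 6, 18, 54, 162]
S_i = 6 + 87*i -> [6, 93, 180, 267, 354]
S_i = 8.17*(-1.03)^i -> [8.17, -8.42, 8.67, -8.93, 9.2]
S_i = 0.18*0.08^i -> [0.18, 0.01, 0.0, 0.0, 0.0]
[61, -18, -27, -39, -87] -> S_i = Random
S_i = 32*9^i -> [32, 288, 2592, 23328, 209952]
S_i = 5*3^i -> [5, 15, 45, 135, 405]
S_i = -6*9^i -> [-6, -54, -486, -4374, -39366]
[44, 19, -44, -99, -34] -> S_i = Random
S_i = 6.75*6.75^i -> [6.75, 45.56, 307.55, 2075.94, 14012.6]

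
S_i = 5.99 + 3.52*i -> [5.99, 9.51, 13.03, 16.55, 20.07]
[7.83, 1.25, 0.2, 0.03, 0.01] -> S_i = 7.83*0.16^i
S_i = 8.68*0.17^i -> [8.68, 1.48, 0.25, 0.04, 0.01]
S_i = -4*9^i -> [-4, -36, -324, -2916, -26244]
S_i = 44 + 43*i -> [44, 87, 130, 173, 216]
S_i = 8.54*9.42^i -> [8.54, 80.45, 757.81, 7138.56, 67245.23]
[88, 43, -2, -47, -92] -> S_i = 88 + -45*i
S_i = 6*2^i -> [6, 12, 24, 48, 96]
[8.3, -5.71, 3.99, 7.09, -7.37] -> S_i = Random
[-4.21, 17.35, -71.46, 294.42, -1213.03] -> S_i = -4.21*(-4.12)^i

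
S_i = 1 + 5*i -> [1, 6, 11, 16, 21]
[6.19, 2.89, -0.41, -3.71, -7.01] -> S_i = 6.19 + -3.30*i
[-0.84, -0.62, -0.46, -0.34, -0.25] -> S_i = -0.84*0.74^i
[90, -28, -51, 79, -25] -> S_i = Random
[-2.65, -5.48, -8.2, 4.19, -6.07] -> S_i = Random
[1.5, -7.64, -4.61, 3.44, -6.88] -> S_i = Random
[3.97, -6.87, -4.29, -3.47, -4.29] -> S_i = Random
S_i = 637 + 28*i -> [637, 665, 693, 721, 749]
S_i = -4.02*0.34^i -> [-4.02, -1.37, -0.46, -0.16, -0.05]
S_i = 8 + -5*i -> [8, 3, -2, -7, -12]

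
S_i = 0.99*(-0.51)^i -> [0.99, -0.5, 0.26, -0.13, 0.07]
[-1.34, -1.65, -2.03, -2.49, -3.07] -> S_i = -1.34*1.23^i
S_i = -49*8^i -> [-49, -392, -3136, -25088, -200704]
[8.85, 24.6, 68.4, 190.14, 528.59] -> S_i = 8.85*2.78^i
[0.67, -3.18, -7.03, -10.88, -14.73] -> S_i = 0.67 + -3.85*i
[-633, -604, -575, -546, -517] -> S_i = -633 + 29*i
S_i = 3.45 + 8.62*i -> [3.45, 12.07, 20.69, 29.31, 37.93]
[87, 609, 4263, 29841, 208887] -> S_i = 87*7^i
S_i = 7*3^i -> [7, 21, 63, 189, 567]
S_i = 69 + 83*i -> [69, 152, 235, 318, 401]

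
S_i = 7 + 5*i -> [7, 12, 17, 22, 27]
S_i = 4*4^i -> [4, 16, 64, 256, 1024]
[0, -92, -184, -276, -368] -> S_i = 0 + -92*i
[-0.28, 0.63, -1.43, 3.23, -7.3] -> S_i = -0.28*(-2.26)^i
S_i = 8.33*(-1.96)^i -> [8.33, -16.33, 32.0, -62.72, 122.93]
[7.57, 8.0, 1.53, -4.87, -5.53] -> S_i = Random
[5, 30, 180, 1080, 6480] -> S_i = 5*6^i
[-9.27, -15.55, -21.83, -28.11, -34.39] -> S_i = -9.27 + -6.28*i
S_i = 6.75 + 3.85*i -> [6.75, 10.6, 14.45, 18.3, 22.15]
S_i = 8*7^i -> [8, 56, 392, 2744, 19208]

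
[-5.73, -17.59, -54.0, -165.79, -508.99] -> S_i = -5.73*3.07^i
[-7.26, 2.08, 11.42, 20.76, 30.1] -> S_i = -7.26 + 9.34*i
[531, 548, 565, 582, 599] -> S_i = 531 + 17*i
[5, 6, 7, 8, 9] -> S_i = 5 + 1*i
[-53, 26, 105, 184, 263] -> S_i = -53 + 79*i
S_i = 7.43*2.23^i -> [7.43, 16.57, 36.95, 82.4, 183.74]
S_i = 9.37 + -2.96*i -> [9.37, 6.41, 3.45, 0.49, -2.47]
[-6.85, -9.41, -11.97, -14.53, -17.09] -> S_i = -6.85 + -2.56*i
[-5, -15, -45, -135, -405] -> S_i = -5*3^i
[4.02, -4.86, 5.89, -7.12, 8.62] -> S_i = 4.02*(-1.21)^i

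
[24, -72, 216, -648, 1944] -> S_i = 24*-3^i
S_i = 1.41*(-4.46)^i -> [1.41, -6.29, 28.05, -125.09, 557.9]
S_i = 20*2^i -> [20, 40, 80, 160, 320]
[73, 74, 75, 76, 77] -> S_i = 73 + 1*i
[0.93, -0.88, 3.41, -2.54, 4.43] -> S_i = Random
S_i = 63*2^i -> [63, 126, 252, 504, 1008]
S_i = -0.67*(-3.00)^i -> [-0.67, 2.01, -6.03, 18.09, -54.27]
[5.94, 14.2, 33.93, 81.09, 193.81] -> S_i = 5.94*2.39^i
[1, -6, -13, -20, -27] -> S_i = 1 + -7*i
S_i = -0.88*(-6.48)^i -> [-0.88, 5.7, -36.95, 239.45, -1551.61]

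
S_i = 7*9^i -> [7, 63, 567, 5103, 45927]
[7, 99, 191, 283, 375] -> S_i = 7 + 92*i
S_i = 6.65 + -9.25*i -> [6.65, -2.6, -11.85, -21.1, -30.35]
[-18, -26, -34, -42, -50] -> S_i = -18 + -8*i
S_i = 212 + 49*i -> [212, 261, 310, 359, 408]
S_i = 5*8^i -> [5, 40, 320, 2560, 20480]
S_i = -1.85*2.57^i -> [-1.85, -4.75, -12.22, -31.4, -80.71]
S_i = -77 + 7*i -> [-77, -70, -63, -56, -49]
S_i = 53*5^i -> [53, 265, 1325, 6625, 33125]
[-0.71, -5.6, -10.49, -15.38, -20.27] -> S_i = -0.71 + -4.89*i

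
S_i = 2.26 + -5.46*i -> [2.26, -3.2, -8.66, -14.12, -19.58]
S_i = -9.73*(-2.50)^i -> [-9.73, 24.33, -60.81, 152.03, -380.08]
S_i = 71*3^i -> [71, 213, 639, 1917, 5751]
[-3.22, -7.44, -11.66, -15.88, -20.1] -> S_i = -3.22 + -4.22*i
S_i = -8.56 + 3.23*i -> [-8.56, -5.33, -2.1, 1.13, 4.36]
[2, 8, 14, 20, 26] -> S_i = 2 + 6*i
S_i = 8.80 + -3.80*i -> [8.8, 5.0, 1.2, -2.6, -6.4]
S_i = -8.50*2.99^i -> [-8.5, -25.42, -75.99, -227.21, -679.37]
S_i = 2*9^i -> [2, 18, 162, 1458, 13122]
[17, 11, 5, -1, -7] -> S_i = 17 + -6*i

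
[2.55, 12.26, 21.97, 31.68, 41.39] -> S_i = 2.55 + 9.71*i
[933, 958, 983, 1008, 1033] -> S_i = 933 + 25*i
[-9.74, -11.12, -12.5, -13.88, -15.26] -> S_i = -9.74 + -1.38*i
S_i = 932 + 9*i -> [932, 941, 950, 959, 968]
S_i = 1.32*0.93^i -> [1.32, 1.23, 1.14, 1.06, 0.99]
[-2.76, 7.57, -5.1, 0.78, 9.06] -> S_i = Random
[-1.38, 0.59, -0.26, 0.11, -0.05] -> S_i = -1.38*(-0.43)^i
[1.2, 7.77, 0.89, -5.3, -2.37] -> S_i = Random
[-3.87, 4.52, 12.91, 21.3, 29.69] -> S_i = -3.87 + 8.39*i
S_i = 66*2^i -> [66, 132, 264, 528, 1056]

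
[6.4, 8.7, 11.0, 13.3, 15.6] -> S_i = 6.40 + 2.30*i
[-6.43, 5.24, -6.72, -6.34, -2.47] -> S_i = Random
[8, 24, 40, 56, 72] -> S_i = 8 + 16*i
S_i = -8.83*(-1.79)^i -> [-8.83, 15.81, -28.29, 50.64, -90.65]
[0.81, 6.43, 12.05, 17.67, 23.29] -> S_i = 0.81 + 5.62*i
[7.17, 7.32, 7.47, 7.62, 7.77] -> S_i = 7.17 + 0.15*i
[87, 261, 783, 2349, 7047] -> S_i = 87*3^i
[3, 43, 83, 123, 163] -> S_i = 3 + 40*i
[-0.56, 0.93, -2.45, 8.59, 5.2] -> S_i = Random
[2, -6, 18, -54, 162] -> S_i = 2*-3^i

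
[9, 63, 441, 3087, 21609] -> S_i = 9*7^i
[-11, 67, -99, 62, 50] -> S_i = Random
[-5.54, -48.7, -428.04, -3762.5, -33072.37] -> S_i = -5.54*8.79^i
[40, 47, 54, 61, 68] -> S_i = 40 + 7*i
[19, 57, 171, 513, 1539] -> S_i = 19*3^i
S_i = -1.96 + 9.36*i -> [-1.96, 7.4, 16.76, 26.12, 35.48]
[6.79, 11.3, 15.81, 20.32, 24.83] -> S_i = 6.79 + 4.51*i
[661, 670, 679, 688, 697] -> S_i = 661 + 9*i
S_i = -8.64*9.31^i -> [-8.64, -80.44, -748.88, -6972.09, -64910.13]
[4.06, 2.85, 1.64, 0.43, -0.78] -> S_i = 4.06 + -1.21*i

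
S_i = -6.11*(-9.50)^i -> [-6.11, 58.04, -551.43, 5238.56, -49766.33]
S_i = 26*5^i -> [26, 130, 650, 3250, 16250]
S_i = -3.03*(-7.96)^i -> [-3.03, 24.12, -191.99, 1528.21, -12164.52]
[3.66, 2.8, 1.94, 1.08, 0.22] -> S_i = 3.66 + -0.86*i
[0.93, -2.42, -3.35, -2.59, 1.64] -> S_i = Random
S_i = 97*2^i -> [97, 194, 388, 776, 1552]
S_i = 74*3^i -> [74, 222, 666, 1998, 5994]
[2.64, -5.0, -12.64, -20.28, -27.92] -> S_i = 2.64 + -7.64*i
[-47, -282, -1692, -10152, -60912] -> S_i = -47*6^i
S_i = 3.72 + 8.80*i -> [3.72, 12.52, 21.32, 30.12, 38.92]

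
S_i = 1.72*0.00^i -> [1.72, 0.0, 0.0, 0.0, 0.0]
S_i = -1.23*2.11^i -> [-1.23, -2.6, -5.48, -11.55, -24.38]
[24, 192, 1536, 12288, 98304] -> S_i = 24*8^i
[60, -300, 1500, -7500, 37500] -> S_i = 60*-5^i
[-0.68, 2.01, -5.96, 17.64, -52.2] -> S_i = -0.68*(-2.96)^i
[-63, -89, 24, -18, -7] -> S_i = Random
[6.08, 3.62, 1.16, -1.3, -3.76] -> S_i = 6.08 + -2.46*i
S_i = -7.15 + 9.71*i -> [-7.15, 2.56, 12.27, 21.98, 31.69]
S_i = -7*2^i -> [-7, -14, -28, -56, -112]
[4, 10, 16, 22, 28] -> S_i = 4 + 6*i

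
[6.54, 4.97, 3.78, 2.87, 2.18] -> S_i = 6.54*0.76^i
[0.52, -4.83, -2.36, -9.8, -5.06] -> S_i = Random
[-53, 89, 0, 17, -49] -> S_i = Random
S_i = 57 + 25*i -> [57, 82, 107, 132, 157]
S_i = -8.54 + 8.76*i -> [-8.54, 0.22, 8.98, 17.74, 26.5]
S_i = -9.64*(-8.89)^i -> [-9.64, 85.7, -761.87, 6773.02, -60212.14]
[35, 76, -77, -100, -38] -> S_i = Random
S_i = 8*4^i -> [8, 32, 128, 512, 2048]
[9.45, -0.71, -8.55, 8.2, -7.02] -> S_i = Random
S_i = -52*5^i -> [-52, -260, -1300, -6500, -32500]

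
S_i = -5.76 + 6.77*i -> [-5.76, 1.01, 7.78, 14.55, 21.32]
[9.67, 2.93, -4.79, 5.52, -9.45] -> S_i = Random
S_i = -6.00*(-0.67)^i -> [-6.0, 4.02, -2.69, 1.8, -1.21]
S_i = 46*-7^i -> [46, -322, 2254, -15778, 110446]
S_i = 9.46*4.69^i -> [9.46, 44.37, 208.08, 975.91, 4577.02]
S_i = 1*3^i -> [1, 3, 9, 27, 81]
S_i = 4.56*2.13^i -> [4.56, 9.71, 20.69, 44.07, 93.86]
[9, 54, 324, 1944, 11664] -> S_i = 9*6^i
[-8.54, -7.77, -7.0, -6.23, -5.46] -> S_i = -8.54 + 0.77*i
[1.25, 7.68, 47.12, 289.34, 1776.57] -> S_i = 1.25*6.14^i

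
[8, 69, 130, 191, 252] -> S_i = 8 + 61*i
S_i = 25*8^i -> [25, 200, 1600, 12800, 102400]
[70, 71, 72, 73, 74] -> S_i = 70 + 1*i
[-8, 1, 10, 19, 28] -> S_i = -8 + 9*i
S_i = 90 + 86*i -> [90, 176, 262, 348, 434]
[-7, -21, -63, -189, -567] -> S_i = -7*3^i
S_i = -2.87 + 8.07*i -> [-2.87, 5.2, 13.27, 21.34, 29.41]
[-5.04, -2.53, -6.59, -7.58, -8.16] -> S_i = Random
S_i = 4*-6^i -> [4, -24, 144, -864, 5184]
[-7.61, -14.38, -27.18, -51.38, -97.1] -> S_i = -7.61*1.89^i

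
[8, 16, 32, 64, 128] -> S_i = 8*2^i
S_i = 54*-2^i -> [54, -108, 216, -432, 864]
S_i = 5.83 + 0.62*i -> [5.83, 6.45, 7.07, 7.69, 8.31]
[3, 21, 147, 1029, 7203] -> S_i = 3*7^i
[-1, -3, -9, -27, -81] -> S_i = -1*3^i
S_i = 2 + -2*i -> [2, 0, -2, -4, -6]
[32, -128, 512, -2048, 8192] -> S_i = 32*-4^i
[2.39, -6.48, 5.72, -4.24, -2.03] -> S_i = Random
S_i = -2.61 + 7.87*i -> [-2.61, 5.26, 13.13, 21.0, 28.87]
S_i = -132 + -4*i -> [-132, -136, -140, -144, -148]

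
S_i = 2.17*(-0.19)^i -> [2.17, -0.41, 0.08, -0.01, 0.0]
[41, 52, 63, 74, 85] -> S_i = 41 + 11*i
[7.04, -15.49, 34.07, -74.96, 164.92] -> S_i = 7.04*(-2.20)^i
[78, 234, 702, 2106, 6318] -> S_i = 78*3^i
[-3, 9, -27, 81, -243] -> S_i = -3*-3^i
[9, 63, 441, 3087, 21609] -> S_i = 9*7^i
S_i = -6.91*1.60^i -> [-6.91, -11.06, -17.69, -28.3, -45.29]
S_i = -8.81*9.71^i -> [-8.81, -85.55, -830.64, -8065.54, -78316.42]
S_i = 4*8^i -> [4, 32, 256, 2048, 16384]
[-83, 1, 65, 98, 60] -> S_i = Random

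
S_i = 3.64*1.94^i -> [3.64, 7.06, 13.7, 26.58, 51.56]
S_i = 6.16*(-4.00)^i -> [6.16, -24.64, 98.56, -394.24, 1576.96]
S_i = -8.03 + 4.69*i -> [-8.03, -3.34, 1.35, 6.04, 10.73]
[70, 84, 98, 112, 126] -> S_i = 70 + 14*i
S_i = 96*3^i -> [96, 288, 864, 2592, 7776]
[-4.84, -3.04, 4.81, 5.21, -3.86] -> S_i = Random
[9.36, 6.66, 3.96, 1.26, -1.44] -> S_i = 9.36 + -2.70*i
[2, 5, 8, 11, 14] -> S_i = 2 + 3*i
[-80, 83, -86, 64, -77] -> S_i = Random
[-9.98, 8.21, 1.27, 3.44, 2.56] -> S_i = Random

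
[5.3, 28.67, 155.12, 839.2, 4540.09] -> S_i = 5.30*5.41^i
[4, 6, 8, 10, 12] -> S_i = 4 + 2*i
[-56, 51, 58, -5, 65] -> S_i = Random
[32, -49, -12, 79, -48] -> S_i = Random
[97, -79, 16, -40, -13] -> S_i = Random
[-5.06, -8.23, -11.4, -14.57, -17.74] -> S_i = -5.06 + -3.17*i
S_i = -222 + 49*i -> [-222, -173, -124, -75, -26]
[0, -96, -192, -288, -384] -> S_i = 0 + -96*i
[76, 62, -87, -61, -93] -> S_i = Random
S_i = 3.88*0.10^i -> [3.88, 0.39, 0.04, 0.0, 0.0]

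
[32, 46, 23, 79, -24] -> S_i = Random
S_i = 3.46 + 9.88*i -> [3.46, 13.34, 23.22, 33.1, 42.98]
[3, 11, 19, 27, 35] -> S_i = 3 + 8*i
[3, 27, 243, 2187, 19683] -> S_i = 3*9^i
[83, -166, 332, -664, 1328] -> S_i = 83*-2^i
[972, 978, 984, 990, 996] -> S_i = 972 + 6*i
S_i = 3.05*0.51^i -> [3.05, 1.56, 0.79, 0.4, 0.21]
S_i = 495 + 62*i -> [495, 557, 619, 681, 743]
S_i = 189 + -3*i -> [189, 186, 183, 180, 177]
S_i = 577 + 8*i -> [577, 585, 593, 601, 609]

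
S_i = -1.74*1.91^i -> [-1.74, -3.32, -6.35, -12.12, -23.16]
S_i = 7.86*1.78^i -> [7.86, 13.99, 24.9, 44.33, 78.9]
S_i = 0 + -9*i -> [0, -9, -18, -27, -36]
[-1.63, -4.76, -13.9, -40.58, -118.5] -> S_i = -1.63*2.92^i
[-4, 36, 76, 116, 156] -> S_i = -4 + 40*i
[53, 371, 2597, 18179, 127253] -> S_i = 53*7^i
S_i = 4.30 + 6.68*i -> [4.3, 10.98, 17.66, 24.34, 31.02]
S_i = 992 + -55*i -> [992, 937, 882, 827, 772]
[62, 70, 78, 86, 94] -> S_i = 62 + 8*i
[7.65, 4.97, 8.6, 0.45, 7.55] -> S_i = Random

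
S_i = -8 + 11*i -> [-8, 3, 14, 25, 36]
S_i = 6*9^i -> [6, 54, 486, 4374, 39366]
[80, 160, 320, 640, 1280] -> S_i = 80*2^i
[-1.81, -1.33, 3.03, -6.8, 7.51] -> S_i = Random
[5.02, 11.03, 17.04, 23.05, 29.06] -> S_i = 5.02 + 6.01*i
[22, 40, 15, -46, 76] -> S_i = Random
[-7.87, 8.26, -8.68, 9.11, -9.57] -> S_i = -7.87*(-1.05)^i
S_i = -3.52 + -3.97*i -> [-3.52, -7.49, -11.46, -15.43, -19.4]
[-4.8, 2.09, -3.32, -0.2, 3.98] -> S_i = Random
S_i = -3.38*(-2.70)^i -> [-3.38, 9.13, -24.64, 66.53, -179.63]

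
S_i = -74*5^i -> [-74, -370, -1850, -9250, -46250]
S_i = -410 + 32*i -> [-410, -378, -346, -314, -282]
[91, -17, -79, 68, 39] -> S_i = Random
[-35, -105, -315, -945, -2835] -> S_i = -35*3^i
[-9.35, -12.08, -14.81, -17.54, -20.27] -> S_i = -9.35 + -2.73*i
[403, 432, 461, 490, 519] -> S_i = 403 + 29*i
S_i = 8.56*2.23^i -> [8.56, 19.09, 42.57, 94.93, 211.69]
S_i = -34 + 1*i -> [-34, -33, -32, -31, -30]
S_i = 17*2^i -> [17, 34, 68, 136, 272]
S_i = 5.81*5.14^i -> [5.81, 29.86, 153.5, 788.98, 4055.35]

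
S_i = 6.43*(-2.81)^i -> [6.43, -18.07, 50.77, -142.67, 400.9]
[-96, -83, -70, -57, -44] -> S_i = -96 + 13*i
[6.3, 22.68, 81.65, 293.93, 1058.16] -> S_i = 6.30*3.60^i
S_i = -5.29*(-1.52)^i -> [-5.29, 8.04, -12.22, 18.58, -28.24]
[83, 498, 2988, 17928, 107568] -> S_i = 83*6^i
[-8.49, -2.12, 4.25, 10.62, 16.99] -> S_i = -8.49 + 6.37*i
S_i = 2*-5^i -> [2, -10, 50, -250, 1250]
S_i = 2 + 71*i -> [2, 73, 144, 215, 286]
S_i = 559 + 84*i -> [559, 643, 727, 811, 895]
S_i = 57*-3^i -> [57, -171, 513, -1539, 4617]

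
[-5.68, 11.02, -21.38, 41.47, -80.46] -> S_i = -5.68*(-1.94)^i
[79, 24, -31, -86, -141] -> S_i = 79 + -55*i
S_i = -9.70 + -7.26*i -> [-9.7, -16.96, -24.22, -31.48, -38.74]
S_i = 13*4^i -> [13, 52, 208, 832, 3328]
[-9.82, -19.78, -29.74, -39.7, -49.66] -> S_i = -9.82 + -9.96*i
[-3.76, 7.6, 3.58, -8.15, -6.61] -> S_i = Random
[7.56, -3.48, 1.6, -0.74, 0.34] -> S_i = 7.56*(-0.46)^i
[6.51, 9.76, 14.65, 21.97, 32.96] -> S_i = 6.51*1.50^i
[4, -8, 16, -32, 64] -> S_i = 4*-2^i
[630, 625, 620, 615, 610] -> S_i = 630 + -5*i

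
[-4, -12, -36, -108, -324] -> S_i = -4*3^i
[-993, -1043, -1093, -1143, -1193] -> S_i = -993 + -50*i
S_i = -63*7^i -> [-63, -441, -3087, -21609, -151263]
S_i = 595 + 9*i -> [595, 604, 613, 622, 631]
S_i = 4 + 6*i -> [4, 10, 16, 22, 28]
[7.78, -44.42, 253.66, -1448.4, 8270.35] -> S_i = 7.78*(-5.71)^i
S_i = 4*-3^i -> [4, -12, 36, -108, 324]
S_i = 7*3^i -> [7, 21, 63, 189, 567]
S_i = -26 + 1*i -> [-26, -25, -24, -23, -22]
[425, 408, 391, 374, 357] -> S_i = 425 + -17*i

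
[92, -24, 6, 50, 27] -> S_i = Random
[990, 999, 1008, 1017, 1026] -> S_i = 990 + 9*i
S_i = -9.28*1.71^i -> [-9.28, -15.87, -27.14, -46.4, -79.35]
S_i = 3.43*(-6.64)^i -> [3.43, -22.78, 151.23, -1004.15, 6667.55]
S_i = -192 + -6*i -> [-192, -198, -204, -210, -216]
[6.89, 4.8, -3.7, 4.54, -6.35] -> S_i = Random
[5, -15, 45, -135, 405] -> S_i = 5*-3^i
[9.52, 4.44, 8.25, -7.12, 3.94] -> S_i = Random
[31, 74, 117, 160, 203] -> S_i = 31 + 43*i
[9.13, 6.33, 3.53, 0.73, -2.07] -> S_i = 9.13 + -2.80*i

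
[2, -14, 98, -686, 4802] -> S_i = 2*-7^i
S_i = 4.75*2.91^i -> [4.75, 13.82, 40.22, 117.05, 340.62]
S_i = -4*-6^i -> [-4, 24, -144, 864, -5184]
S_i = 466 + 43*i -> [466, 509, 552, 595, 638]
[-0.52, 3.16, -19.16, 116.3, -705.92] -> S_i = -0.52*(-6.07)^i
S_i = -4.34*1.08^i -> [-4.34, -4.69, -5.06, -5.47, -5.9]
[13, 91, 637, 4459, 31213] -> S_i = 13*7^i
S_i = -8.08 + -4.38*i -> [-8.08, -12.46, -16.84, -21.22, -25.6]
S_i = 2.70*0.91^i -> [2.7, 2.46, 2.24, 2.03, 1.85]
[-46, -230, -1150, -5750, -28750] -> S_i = -46*5^i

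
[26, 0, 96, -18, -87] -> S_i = Random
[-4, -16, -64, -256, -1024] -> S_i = -4*4^i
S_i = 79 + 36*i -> [79, 115, 151, 187, 223]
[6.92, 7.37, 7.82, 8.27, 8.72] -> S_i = 6.92 + 0.45*i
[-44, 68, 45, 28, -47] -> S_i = Random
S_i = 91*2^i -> [91, 182, 364, 728, 1456]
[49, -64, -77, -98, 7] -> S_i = Random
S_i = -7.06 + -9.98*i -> [-7.06, -17.04, -27.02, -37.0, -46.98]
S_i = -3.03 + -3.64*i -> [-3.03, -6.67, -10.31, -13.95, -17.59]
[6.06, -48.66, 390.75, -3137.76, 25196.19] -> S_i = 6.06*(-8.03)^i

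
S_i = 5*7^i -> [5, 35, 245, 1715, 12005]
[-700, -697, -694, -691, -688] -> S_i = -700 + 3*i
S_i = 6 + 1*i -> [6, 7, 8, 9, 10]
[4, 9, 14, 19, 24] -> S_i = 4 + 5*i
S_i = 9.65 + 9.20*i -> [9.65, 18.85, 28.05, 37.25, 46.45]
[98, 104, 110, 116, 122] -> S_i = 98 + 6*i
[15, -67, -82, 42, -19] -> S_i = Random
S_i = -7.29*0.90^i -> [-7.29, -6.56, -5.9, -5.31, -4.78]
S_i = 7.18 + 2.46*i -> [7.18, 9.64, 12.1, 14.56, 17.02]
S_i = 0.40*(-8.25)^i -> [0.4, -3.3, 27.22, -224.61, 1853.0]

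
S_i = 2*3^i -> [2, 6, 18, 54, 162]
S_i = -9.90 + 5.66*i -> [-9.9, -4.24, 1.42, 7.08, 12.74]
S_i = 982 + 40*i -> [982, 1022, 1062, 1102, 1142]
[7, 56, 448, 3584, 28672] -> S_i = 7*8^i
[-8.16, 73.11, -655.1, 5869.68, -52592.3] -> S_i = -8.16*(-8.96)^i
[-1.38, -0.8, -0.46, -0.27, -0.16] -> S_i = -1.38*0.58^i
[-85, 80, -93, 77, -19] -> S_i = Random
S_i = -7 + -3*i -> [-7, -10, -13, -16, -19]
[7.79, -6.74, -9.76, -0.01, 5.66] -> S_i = Random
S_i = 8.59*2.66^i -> [8.59, 22.85, 60.78, 161.67, 430.05]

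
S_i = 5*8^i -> [5, 40, 320, 2560, 20480]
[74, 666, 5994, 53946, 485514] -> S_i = 74*9^i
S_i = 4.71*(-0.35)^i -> [4.71, -1.65, 0.58, -0.2, 0.07]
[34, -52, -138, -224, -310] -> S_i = 34 + -86*i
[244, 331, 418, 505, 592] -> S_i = 244 + 87*i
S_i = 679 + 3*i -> [679, 682, 685, 688, 691]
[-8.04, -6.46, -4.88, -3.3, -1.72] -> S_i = -8.04 + 1.58*i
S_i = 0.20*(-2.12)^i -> [0.2, -0.42, 0.9, -1.91, 4.04]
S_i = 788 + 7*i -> [788, 795, 802, 809, 816]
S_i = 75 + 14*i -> [75, 89, 103, 117, 131]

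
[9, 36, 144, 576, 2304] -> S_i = 9*4^i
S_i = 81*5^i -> [81, 405, 2025, 10125, 50625]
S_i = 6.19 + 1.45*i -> [6.19, 7.64, 9.09, 10.54, 11.99]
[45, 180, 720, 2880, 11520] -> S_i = 45*4^i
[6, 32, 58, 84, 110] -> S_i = 6 + 26*i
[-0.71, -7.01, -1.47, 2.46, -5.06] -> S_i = Random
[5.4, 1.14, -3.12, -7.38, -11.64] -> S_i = 5.40 + -4.26*i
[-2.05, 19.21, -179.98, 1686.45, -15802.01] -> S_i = -2.05*(-9.37)^i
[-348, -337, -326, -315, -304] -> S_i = -348 + 11*i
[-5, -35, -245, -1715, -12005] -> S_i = -5*7^i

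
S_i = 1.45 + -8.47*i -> [1.45, -7.02, -15.49, -23.96, -32.43]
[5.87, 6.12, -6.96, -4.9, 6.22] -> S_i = Random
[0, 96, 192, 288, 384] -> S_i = 0 + 96*i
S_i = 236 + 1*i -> [236, 237, 238, 239, 240]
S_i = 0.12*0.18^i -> [0.12, 0.02, 0.0, 0.0, 0.0]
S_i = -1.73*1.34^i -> [-1.73, -2.32, -3.11, -4.16, -5.58]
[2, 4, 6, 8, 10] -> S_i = 2 + 2*i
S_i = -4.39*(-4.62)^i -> [-4.39, 20.28, -93.7, 432.9, -2000.01]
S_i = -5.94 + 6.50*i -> [-5.94, 0.56, 7.06, 13.56, 20.06]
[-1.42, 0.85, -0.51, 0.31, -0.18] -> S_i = -1.42*(-0.60)^i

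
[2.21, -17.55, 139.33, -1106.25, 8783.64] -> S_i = 2.21*(-7.94)^i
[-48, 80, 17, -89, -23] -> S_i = Random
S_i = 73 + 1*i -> [73, 74, 75, 76, 77]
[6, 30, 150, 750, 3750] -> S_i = 6*5^i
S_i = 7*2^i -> [7, 14, 28, 56, 112]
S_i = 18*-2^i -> [18, -36, 72, -144, 288]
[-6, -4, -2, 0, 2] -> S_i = -6 + 2*i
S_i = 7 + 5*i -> [7, 12, 17, 22, 27]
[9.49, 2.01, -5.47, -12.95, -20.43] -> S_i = 9.49 + -7.48*i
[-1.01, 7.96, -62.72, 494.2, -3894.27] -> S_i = -1.01*(-7.88)^i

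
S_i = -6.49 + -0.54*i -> [-6.49, -7.03, -7.57, -8.11, -8.65]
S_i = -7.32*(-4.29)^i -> [-7.32, 31.4, -134.72, 577.94, -2479.36]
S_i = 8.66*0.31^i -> [8.66, 2.68, 0.83, 0.26, 0.08]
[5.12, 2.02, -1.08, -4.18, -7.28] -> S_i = 5.12 + -3.10*i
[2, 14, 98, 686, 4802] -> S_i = 2*7^i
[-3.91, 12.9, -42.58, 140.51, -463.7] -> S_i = -3.91*(-3.30)^i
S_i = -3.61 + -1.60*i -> [-3.61, -5.21, -6.81, -8.41, -10.01]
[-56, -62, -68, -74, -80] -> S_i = -56 + -6*i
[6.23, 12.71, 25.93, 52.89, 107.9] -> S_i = 6.23*2.04^i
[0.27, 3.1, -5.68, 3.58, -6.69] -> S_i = Random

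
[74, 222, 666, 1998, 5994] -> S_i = 74*3^i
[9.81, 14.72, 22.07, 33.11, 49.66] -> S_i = 9.81*1.50^i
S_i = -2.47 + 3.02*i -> [-2.47, 0.55, 3.57, 6.59, 9.61]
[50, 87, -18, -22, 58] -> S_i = Random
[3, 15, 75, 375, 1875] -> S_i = 3*5^i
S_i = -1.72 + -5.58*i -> [-1.72, -7.3, -12.88, -18.46, -24.04]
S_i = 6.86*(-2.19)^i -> [6.86, -15.02, 32.9, -72.05, 157.8]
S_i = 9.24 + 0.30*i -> [9.24, 9.54, 9.84, 10.14, 10.44]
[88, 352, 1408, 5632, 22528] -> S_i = 88*4^i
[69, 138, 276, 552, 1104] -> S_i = 69*2^i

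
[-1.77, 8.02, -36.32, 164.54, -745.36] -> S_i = -1.77*(-4.53)^i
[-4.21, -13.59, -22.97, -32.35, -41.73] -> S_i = -4.21 + -9.38*i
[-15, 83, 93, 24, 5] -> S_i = Random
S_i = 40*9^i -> [40, 360, 3240, 29160, 262440]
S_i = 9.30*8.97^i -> [9.3, 83.42, 748.29, 6712.13, 60207.79]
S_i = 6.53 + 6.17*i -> [6.53, 12.7, 18.87, 25.04, 31.21]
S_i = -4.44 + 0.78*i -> [-4.44, -3.66, -2.88, -2.1, -1.32]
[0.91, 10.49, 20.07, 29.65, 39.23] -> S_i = 0.91 + 9.58*i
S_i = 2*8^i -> [2, 16, 128, 1024, 8192]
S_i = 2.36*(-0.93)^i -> [2.36, -2.19, 2.04, -1.9, 1.77]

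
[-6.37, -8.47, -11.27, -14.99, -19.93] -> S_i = -6.37*1.33^i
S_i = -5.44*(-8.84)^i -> [-5.44, 48.09, -425.11, 3757.99, -33220.64]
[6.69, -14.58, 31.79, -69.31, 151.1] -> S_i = 6.69*(-2.18)^i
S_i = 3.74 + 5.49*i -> [3.74, 9.23, 14.72, 20.21, 25.7]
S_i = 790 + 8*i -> [790, 798, 806, 814, 822]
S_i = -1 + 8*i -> [-1, 7, 15, 23, 31]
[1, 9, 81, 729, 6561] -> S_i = 1*9^i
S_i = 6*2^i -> [6, 12, 24, 48, 96]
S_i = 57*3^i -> [57, 171, 513, 1539, 4617]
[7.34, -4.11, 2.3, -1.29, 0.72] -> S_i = 7.34*(-0.56)^i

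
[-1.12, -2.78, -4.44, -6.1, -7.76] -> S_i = -1.12 + -1.66*i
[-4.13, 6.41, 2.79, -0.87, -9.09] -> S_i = Random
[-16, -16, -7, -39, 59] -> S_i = Random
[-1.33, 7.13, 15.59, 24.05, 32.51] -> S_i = -1.33 + 8.46*i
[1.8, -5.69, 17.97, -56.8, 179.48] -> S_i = 1.80*(-3.16)^i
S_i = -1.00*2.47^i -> [-1.0, -2.47, -6.1, -15.07, -37.22]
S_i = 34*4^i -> [34, 136, 544, 2176, 8704]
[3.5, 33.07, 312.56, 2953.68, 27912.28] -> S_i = 3.50*9.45^i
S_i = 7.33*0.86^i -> [7.33, 6.3, 5.42, 4.66, 4.01]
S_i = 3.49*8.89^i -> [3.49, 31.03, 275.82, 2452.06, 21798.79]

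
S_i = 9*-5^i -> [9, -45, 225, -1125, 5625]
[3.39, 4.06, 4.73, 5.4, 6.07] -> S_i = 3.39 + 0.67*i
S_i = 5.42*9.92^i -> [5.42, 53.77, 533.36, 5290.96, 52486.3]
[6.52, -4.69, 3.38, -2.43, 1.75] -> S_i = 6.52*(-0.72)^i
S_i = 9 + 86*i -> [9, 95, 181, 267, 353]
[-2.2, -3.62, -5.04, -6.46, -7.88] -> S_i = -2.20 + -1.42*i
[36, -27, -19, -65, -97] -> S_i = Random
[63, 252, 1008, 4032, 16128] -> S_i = 63*4^i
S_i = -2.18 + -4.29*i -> [-2.18, -6.47, -10.76, -15.05, -19.34]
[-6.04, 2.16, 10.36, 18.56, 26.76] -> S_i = -6.04 + 8.20*i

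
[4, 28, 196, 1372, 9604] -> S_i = 4*7^i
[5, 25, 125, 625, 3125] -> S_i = 5*5^i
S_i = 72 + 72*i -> [72, 144, 216, 288, 360]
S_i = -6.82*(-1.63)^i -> [-6.82, 11.12, -18.12, 29.54, -48.14]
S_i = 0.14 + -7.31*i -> [0.14, -7.17, -14.48, -21.79, -29.1]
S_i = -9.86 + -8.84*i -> [-9.86, -18.7, -27.54, -36.38, -45.22]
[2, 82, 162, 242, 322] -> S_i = 2 + 80*i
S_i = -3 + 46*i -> [-3, 43, 89, 135, 181]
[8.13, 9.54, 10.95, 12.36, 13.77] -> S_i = 8.13 + 1.41*i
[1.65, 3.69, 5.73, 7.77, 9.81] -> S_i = 1.65 + 2.04*i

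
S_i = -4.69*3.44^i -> [-4.69, -16.13, -55.5, -190.92, -656.76]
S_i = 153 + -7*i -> [153, 146, 139, 132, 125]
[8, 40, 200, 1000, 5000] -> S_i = 8*5^i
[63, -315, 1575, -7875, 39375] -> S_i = 63*-5^i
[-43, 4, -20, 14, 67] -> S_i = Random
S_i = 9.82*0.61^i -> [9.82, 5.99, 3.65, 2.23, 1.36]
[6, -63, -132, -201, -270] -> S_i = 6 + -69*i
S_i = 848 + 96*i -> [848, 944, 1040, 1136, 1232]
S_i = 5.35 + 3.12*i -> [5.35, 8.47, 11.59, 14.71, 17.83]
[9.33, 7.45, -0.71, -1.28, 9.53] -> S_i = Random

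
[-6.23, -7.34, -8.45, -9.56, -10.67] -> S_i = -6.23 + -1.11*i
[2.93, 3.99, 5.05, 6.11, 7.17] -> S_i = 2.93 + 1.06*i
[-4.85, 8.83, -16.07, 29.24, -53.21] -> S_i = -4.85*(-1.82)^i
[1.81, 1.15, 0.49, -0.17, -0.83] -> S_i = 1.81 + -0.66*i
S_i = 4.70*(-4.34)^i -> [4.7, -20.4, 88.53, -384.21, 1667.47]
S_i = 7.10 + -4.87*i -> [7.1, 2.23, -2.64, -7.51, -12.38]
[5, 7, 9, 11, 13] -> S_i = 5 + 2*i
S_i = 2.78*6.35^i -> [2.78, 17.65, 112.1, 711.81, 4520.01]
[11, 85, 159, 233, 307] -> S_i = 11 + 74*i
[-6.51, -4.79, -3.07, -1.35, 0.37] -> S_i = -6.51 + 1.72*i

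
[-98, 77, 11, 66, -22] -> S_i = Random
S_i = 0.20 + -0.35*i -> [0.2, -0.15, -0.5, -0.85, -1.2]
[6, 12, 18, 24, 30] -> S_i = 6 + 6*i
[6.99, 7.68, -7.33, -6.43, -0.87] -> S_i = Random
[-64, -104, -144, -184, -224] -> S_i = -64 + -40*i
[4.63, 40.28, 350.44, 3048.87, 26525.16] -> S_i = 4.63*8.70^i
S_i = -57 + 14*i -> [-57, -43, -29, -15, -1]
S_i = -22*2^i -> [-22, -44, -88, -176, -352]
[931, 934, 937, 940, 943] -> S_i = 931 + 3*i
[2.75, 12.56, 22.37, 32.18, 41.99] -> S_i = 2.75 + 9.81*i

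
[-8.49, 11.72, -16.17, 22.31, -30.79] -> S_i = -8.49*(-1.38)^i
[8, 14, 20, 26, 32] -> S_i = 8 + 6*i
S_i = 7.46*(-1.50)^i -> [7.46, -11.19, 16.78, -25.18, 37.77]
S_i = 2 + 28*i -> [2, 30, 58, 86, 114]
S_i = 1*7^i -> [1, 7, 49, 343, 2401]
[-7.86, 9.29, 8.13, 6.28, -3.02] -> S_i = Random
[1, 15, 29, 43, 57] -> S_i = 1 + 14*i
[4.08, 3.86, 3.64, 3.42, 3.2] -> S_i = 4.08 + -0.22*i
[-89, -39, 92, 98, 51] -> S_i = Random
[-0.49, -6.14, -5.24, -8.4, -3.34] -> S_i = Random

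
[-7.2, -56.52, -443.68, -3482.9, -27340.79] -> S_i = -7.20*7.85^i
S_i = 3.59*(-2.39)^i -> [3.59, -8.58, 20.51, -49.01, 117.13]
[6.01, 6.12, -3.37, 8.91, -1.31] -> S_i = Random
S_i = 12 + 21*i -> [12, 33, 54, 75, 96]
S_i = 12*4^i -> [12, 48, 192, 768, 3072]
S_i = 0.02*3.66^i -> [0.02, 0.07, 0.27, 0.98, 3.59]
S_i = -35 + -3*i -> [-35, -38, -41, -44, -47]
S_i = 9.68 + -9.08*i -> [9.68, 0.6, -8.48, -17.56, -26.64]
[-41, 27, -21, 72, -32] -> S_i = Random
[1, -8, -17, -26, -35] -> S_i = 1 + -9*i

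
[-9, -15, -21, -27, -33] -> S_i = -9 + -6*i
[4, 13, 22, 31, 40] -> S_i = 4 + 9*i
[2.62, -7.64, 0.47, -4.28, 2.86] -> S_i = Random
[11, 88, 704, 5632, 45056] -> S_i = 11*8^i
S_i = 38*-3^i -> [38, -114, 342, -1026, 3078]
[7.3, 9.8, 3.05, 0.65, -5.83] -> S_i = Random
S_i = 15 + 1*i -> [15, 16, 17, 18, 19]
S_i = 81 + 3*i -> [81, 84, 87, 90, 93]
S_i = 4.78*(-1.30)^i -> [4.78, -6.21, 8.08, -10.5, 13.65]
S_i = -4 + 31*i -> [-4, 27, 58, 89, 120]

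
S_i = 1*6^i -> [1, 6, 36, 216, 1296]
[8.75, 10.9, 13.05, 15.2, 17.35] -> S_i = 8.75 + 2.15*i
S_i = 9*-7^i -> [9, -63, 441, -3087, 21609]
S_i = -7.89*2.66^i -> [-7.89, -20.99, -55.83, -148.5, -395.01]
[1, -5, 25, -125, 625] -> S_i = 1*-5^i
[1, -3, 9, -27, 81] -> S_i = 1*-3^i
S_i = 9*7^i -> [9, 63, 441, 3087, 21609]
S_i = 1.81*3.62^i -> [1.81, 6.55, 23.72, 85.86, 310.82]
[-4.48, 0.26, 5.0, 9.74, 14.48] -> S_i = -4.48 + 4.74*i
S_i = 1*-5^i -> [1, -5, 25, -125, 625]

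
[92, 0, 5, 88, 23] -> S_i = Random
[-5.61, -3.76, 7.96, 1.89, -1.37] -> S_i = Random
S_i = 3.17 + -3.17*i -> [3.17, 0.0, -3.17, -6.34, -9.51]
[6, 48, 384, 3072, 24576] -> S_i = 6*8^i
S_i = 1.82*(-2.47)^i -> [1.82, -4.5, 11.1, -27.43, 67.74]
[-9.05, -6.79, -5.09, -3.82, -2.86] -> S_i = -9.05*0.75^i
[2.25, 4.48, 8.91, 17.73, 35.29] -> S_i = 2.25*1.99^i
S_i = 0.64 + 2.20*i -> [0.64, 2.84, 5.04, 7.24, 9.44]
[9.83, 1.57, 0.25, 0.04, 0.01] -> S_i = 9.83*0.16^i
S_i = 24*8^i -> [24, 192, 1536, 12288, 98304]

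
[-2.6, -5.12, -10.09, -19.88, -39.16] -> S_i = -2.60*1.97^i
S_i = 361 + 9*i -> [361, 370, 379, 388, 397]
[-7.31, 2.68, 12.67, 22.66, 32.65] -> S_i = -7.31 + 9.99*i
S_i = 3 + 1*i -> [3, 4, 5, 6, 7]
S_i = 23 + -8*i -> [23, 15, 7, -1, -9]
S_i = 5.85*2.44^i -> [5.85, 14.27, 34.83, 84.98, 207.36]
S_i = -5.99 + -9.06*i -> [-5.99, -15.05, -24.11, -33.17, -42.23]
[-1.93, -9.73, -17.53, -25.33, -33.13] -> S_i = -1.93 + -7.80*i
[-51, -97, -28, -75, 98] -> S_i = Random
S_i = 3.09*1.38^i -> [3.09, 4.26, 5.88, 8.12, 11.21]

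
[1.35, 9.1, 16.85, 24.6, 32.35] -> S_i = 1.35 + 7.75*i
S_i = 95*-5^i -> [95, -475, 2375, -11875, 59375]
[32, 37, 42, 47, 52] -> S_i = 32 + 5*i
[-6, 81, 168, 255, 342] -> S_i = -6 + 87*i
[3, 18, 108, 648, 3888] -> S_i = 3*6^i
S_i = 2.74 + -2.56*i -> [2.74, 0.18, -2.38, -4.94, -7.5]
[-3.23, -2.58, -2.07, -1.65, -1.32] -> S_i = -3.23*0.80^i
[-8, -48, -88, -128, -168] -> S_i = -8 + -40*i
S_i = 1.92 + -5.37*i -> [1.92, -3.45, -8.82, -14.19, -19.56]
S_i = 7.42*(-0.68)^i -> [7.42, -5.05, 3.43, -2.33, 1.59]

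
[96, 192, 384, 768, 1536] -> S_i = 96*2^i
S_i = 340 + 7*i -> [340, 347, 354, 361, 368]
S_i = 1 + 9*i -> [1, 10, 19, 28, 37]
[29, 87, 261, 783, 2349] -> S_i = 29*3^i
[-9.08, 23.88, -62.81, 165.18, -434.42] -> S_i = -9.08*(-2.63)^i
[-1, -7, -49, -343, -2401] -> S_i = -1*7^i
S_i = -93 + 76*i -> [-93, -17, 59, 135, 211]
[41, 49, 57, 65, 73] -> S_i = 41 + 8*i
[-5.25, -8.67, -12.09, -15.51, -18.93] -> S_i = -5.25 + -3.42*i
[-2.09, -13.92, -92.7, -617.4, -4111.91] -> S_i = -2.09*6.66^i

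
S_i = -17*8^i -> [-17, -136, -1088, -8704, -69632]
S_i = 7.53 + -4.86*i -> [7.53, 2.67, -2.19, -7.05, -11.91]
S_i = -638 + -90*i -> [-638, -728, -818, -908, -998]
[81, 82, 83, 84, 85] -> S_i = 81 + 1*i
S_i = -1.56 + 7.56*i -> [-1.56, 6.0, 13.56, 21.12, 28.68]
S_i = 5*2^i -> [5, 10, 20, 40, 80]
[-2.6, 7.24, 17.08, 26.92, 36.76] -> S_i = -2.60 + 9.84*i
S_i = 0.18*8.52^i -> [0.18, 1.53, 13.07, 111.32, 948.49]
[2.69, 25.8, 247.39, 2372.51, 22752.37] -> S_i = 2.69*9.59^i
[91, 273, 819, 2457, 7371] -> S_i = 91*3^i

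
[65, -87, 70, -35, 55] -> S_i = Random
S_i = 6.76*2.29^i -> [6.76, 15.48, 35.45, 81.18, 185.9]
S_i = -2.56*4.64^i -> [-2.56, -11.88, -55.12, -255.74, -1186.62]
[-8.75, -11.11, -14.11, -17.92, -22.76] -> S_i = -8.75*1.27^i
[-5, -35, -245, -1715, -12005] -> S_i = -5*7^i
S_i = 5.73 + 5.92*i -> [5.73, 11.65, 17.57, 23.49, 29.41]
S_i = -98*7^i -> [-98, -686, -4802, -33614, -235298]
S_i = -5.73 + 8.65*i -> [-5.73, 2.92, 11.57, 20.22, 28.87]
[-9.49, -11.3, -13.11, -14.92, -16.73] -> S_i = -9.49 + -1.81*i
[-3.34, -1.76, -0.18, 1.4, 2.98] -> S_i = -3.34 + 1.58*i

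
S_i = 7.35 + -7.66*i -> [7.35, -0.31, -7.97, -15.63, -23.29]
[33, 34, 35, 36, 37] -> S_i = 33 + 1*i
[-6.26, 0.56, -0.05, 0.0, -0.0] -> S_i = -6.26*(-0.09)^i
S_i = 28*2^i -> [28, 56, 112, 224, 448]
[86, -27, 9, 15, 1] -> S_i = Random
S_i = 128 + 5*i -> [128, 133, 138, 143, 148]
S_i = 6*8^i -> [6, 48, 384, 3072, 24576]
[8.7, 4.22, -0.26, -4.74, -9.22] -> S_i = 8.70 + -4.48*i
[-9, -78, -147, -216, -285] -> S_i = -9 + -69*i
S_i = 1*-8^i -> [1, -8, 64, -512, 4096]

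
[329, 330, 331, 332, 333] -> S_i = 329 + 1*i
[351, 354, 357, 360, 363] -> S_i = 351 + 3*i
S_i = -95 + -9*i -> [-95, -104, -113, -122, -131]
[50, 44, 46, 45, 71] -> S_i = Random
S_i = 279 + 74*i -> [279, 353, 427, 501, 575]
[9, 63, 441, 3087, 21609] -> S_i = 9*7^i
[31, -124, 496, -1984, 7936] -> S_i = 31*-4^i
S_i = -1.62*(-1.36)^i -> [-1.62, 2.2, -3.0, 4.08, -5.54]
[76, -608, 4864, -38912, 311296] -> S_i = 76*-8^i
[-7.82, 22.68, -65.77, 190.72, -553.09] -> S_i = -7.82*(-2.90)^i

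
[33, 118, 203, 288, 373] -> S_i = 33 + 85*i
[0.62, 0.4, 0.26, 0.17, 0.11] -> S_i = 0.62*0.65^i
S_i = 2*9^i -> [2, 18, 162, 1458, 13122]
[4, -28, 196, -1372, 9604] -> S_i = 4*-7^i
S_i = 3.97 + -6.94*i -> [3.97, -2.97, -9.91, -16.85, -23.79]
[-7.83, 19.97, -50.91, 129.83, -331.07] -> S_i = -7.83*(-2.55)^i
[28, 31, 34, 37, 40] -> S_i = 28 + 3*i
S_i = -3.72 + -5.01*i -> [-3.72, -8.73, -13.74, -18.75, -23.76]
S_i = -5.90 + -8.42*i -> [-5.9, -14.32, -22.74, -31.16, -39.58]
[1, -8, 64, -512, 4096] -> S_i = 1*-8^i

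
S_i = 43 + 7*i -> [43, 50, 57, 64, 71]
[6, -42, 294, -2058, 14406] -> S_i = 6*-7^i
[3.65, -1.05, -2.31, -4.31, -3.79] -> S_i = Random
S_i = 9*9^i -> [9, 81, 729, 6561, 59049]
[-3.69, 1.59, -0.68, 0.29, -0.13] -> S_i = -3.69*(-0.43)^i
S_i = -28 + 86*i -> [-28, 58, 144, 230, 316]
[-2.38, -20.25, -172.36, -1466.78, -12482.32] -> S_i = -2.38*8.51^i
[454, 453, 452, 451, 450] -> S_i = 454 + -1*i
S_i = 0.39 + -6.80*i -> [0.39, -6.41, -13.21, -20.01, -26.81]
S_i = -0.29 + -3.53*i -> [-0.29, -3.82, -7.35, -10.88, -14.41]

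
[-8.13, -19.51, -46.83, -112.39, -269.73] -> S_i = -8.13*2.40^i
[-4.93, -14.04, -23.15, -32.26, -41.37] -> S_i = -4.93 + -9.11*i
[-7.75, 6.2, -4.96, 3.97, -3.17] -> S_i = -7.75*(-0.80)^i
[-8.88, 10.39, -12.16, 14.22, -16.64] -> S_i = -8.88*(-1.17)^i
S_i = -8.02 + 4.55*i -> [-8.02, -3.47, 1.08, 5.63, 10.18]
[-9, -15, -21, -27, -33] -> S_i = -9 + -6*i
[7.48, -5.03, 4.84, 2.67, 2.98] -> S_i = Random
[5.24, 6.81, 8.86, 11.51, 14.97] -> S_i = 5.24*1.30^i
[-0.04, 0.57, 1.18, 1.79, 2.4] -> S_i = -0.04 + 0.61*i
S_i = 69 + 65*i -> [69, 134, 199, 264, 329]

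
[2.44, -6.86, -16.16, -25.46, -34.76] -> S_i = 2.44 + -9.30*i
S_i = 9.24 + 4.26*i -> [9.24, 13.5, 17.76, 22.02, 26.28]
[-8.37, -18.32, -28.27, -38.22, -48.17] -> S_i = -8.37 + -9.95*i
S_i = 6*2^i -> [6, 12, 24, 48, 96]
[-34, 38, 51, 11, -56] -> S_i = Random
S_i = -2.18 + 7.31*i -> [-2.18, 5.13, 12.44, 19.75, 27.06]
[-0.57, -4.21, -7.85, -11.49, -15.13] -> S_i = -0.57 + -3.64*i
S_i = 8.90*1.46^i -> [8.9, 12.99, 18.97, 27.7, 40.44]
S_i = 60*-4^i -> [60, -240, 960, -3840, 15360]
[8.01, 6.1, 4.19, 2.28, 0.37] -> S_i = 8.01 + -1.91*i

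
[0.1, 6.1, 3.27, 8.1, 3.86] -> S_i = Random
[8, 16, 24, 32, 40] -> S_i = 8 + 8*i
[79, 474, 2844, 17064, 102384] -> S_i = 79*6^i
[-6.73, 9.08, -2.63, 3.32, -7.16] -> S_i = Random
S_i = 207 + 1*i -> [207, 208, 209, 210, 211]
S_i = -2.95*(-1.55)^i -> [-2.95, 4.57, -7.09, 10.99, -17.03]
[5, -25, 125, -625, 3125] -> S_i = 5*-5^i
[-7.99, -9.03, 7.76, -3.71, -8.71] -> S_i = Random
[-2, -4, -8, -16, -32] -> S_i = -2*2^i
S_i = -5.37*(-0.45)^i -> [-5.37, 2.42, -1.09, 0.49, -0.22]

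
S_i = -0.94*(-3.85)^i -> [-0.94, 3.62, -13.93, 53.64, -206.52]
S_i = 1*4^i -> [1, 4, 16, 64, 256]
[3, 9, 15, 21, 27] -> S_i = 3 + 6*i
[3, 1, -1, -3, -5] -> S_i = 3 + -2*i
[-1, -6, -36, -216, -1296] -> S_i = -1*6^i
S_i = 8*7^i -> [8, 56, 392, 2744, 19208]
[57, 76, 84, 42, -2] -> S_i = Random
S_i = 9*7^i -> [9, 63, 441, 3087, 21609]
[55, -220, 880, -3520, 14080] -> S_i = 55*-4^i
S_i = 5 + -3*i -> [5, 2, -1, -4, -7]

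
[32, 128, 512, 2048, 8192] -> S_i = 32*4^i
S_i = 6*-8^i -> [6, -48, 384, -3072, 24576]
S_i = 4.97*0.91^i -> [4.97, 4.52, 4.12, 3.75, 3.41]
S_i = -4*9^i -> [-4, -36, -324, -2916, -26244]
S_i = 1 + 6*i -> [1, 7, 13, 19, 25]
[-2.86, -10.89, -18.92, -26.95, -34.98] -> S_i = -2.86 + -8.03*i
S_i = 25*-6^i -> [25, -150, 900, -5400, 32400]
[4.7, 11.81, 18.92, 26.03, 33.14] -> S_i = 4.70 + 7.11*i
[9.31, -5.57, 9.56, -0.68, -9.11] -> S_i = Random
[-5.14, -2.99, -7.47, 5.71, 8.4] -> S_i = Random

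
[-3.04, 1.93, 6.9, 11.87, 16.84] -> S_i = -3.04 + 4.97*i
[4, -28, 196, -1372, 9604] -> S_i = 4*-7^i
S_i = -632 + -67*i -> [-632, -699, -766, -833, -900]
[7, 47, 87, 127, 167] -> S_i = 7 + 40*i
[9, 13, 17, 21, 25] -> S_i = 9 + 4*i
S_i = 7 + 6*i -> [7, 13, 19, 25, 31]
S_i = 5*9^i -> [5, 45, 405, 3645, 32805]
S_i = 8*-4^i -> [8, -32, 128, -512, 2048]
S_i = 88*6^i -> [88, 528, 3168, 19008, 114048]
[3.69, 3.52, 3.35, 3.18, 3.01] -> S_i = 3.69 + -0.17*i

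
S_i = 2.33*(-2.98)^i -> [2.33, -6.94, 20.69, -61.66, 183.75]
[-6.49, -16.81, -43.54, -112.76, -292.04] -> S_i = -6.49*2.59^i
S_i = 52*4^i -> [52, 208, 832, 3328, 13312]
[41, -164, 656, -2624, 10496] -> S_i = 41*-4^i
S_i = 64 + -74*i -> [64, -10, -84, -158, -232]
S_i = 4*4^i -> [4, 16, 64, 256, 1024]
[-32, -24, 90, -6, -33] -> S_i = Random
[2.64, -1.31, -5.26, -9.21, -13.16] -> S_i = 2.64 + -3.95*i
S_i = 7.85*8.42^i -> [7.85, 66.1, 556.54, 4686.04, 39456.45]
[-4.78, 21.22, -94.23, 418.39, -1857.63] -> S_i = -4.78*(-4.44)^i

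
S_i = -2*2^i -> [-2, -4, -8, -16, -32]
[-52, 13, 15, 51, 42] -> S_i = Random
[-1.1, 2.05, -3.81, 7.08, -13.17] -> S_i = -1.10*(-1.86)^i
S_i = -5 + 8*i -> [-5, 3, 11, 19, 27]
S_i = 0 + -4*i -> [0, -4, -8, -12, -16]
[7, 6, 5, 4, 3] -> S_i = 7 + -1*i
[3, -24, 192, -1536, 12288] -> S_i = 3*-8^i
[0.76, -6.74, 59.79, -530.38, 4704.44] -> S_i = 0.76*(-8.87)^i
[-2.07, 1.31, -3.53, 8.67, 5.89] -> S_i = Random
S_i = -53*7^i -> [-53, -371, -2597, -18179, -127253]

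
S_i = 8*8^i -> [8, 64, 512, 4096, 32768]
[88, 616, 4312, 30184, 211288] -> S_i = 88*7^i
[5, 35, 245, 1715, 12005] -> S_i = 5*7^i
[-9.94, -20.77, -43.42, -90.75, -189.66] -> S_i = -9.94*2.09^i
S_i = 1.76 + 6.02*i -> [1.76, 7.78, 13.8, 19.82, 25.84]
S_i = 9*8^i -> [9, 72, 576, 4608, 36864]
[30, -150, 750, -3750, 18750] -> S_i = 30*-5^i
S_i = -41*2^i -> [-41, -82, -164, -328, -656]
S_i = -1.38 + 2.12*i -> [-1.38, 0.74, 2.86, 4.98, 7.1]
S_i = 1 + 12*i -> [1, 13, 25, 37, 49]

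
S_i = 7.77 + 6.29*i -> [7.77, 14.06, 20.35, 26.64, 32.93]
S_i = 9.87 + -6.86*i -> [9.87, 3.01, -3.85, -10.71, -17.57]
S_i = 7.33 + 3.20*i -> [7.33, 10.53, 13.73, 16.93, 20.13]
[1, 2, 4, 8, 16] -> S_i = 1*2^i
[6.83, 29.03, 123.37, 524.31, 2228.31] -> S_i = 6.83*4.25^i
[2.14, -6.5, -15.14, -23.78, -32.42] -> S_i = 2.14 + -8.64*i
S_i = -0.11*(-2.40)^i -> [-0.11, 0.26, -0.63, 1.52, -3.65]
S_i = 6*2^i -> [6, 12, 24, 48, 96]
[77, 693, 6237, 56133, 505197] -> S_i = 77*9^i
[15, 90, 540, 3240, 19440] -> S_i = 15*6^i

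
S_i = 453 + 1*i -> [453, 454, 455, 456, 457]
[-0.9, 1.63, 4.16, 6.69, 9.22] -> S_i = -0.90 + 2.53*i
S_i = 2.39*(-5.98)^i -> [2.39, -14.29, 85.47, -511.09, 3056.35]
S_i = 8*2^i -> [8, 16, 32, 64, 128]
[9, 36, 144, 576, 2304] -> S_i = 9*4^i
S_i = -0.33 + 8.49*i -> [-0.33, 8.16, 16.65, 25.14, 33.63]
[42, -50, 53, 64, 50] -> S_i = Random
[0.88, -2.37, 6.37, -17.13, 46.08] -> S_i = 0.88*(-2.69)^i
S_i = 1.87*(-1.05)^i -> [1.87, -1.96, 2.06, -2.16, 2.27]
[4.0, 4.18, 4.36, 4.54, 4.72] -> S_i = 4.00 + 0.18*i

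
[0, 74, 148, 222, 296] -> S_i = 0 + 74*i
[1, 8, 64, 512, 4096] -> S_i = 1*8^i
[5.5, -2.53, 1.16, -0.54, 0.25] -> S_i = 5.50*(-0.46)^i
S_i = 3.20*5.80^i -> [3.2, 18.56, 107.65, 624.36, 3621.28]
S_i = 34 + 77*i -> [34, 111, 188, 265, 342]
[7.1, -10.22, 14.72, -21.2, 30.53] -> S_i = 7.10*(-1.44)^i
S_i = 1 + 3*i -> [1, 4, 7, 10, 13]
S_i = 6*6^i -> [6, 36, 216, 1296, 7776]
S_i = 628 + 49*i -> [628, 677, 726, 775, 824]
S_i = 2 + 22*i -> [2, 24, 46, 68, 90]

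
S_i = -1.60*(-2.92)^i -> [-1.6, 4.67, -13.64, 39.84, -116.32]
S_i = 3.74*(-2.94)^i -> [3.74, -11.0, 32.33, -95.04, 279.42]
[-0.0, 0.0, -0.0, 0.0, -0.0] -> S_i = -0.00*(-2.15)^i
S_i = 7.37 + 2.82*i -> [7.37, 10.19, 13.01, 15.83, 18.65]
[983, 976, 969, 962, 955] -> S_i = 983 + -7*i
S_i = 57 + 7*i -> [57, 64, 71, 78, 85]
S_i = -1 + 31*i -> [-1, 30, 61, 92, 123]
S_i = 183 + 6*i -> [183, 189, 195, 201, 207]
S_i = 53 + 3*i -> [53, 56, 59, 62, 65]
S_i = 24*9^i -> [24, 216, 1944, 17496, 157464]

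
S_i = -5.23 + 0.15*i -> [-5.23, -5.08, -4.93, -4.78, -4.63]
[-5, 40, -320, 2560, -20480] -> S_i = -5*-8^i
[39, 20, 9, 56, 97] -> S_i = Random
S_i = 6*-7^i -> [6, -42, 294, -2058, 14406]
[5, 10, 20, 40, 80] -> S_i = 5*2^i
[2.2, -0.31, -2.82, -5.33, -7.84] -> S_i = 2.20 + -2.51*i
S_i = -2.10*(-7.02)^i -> [-2.1, 14.74, -103.49, 726.49, -5099.97]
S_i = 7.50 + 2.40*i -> [7.5, 9.9, 12.3, 14.7, 17.1]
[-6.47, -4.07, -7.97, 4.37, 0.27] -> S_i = Random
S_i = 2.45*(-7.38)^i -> [2.45, -18.08, 133.44, -984.77, 7267.61]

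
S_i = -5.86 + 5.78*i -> [-5.86, -0.08, 5.7, 11.48, 17.26]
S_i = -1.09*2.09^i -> [-1.09, -2.28, -4.76, -9.95, -20.8]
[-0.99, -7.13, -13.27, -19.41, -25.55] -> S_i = -0.99 + -6.14*i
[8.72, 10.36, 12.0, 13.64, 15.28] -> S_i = 8.72 + 1.64*i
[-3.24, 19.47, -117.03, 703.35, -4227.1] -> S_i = -3.24*(-6.01)^i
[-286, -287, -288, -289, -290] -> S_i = -286 + -1*i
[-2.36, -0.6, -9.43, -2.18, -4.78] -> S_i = Random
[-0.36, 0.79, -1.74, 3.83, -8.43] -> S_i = -0.36*(-2.20)^i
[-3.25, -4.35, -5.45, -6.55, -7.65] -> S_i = -3.25 + -1.10*i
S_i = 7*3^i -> [7, 21, 63, 189, 567]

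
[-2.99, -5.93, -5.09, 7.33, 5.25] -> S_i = Random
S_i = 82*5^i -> [82, 410, 2050, 10250, 51250]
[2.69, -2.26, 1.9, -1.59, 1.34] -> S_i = 2.69*(-0.84)^i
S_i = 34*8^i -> [34, 272, 2176, 17408, 139264]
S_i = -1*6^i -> [-1, -6, -36, -216, -1296]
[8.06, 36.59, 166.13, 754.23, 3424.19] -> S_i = 8.06*4.54^i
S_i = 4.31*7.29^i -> [4.31, 31.42, 229.05, 1669.78, 12172.71]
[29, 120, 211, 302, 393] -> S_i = 29 + 91*i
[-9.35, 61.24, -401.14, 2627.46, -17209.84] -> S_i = -9.35*(-6.55)^i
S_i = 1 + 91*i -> [1, 92, 183, 274, 365]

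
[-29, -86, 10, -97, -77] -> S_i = Random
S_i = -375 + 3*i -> [-375, -372, -369, -366, -363]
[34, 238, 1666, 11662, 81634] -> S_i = 34*7^i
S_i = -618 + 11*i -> [-618, -607, -596, -585, -574]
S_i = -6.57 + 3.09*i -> [-6.57, -3.48, -0.39, 2.7, 5.79]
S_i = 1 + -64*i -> [1, -63, -127, -191, -255]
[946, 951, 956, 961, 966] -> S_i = 946 + 5*i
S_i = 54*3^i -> [54, 162, 486, 1458, 4374]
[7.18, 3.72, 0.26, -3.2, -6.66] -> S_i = 7.18 + -3.46*i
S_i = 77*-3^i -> [77, -231, 693, -2079, 6237]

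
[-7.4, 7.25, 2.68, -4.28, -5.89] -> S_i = Random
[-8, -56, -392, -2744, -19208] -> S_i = -8*7^i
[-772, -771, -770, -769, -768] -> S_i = -772 + 1*i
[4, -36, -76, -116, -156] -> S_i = 4 + -40*i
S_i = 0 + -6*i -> [0, -6, -12, -18, -24]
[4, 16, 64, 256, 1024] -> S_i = 4*4^i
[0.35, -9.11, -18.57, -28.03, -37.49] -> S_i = 0.35 + -9.46*i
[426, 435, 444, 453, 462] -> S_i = 426 + 9*i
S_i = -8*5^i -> [-8, -40, -200, -1000, -5000]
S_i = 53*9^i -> [53, 477, 4293, 38637, 347733]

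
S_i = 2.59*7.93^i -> [2.59, 20.54, 162.87, 1291.57, 10242.18]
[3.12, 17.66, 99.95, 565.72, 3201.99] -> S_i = 3.12*5.66^i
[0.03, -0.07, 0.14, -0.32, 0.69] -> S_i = 0.03*(-2.19)^i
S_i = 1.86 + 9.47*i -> [1.86, 11.33, 20.8, 30.27, 39.74]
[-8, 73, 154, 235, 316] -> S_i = -8 + 81*i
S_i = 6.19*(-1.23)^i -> [6.19, -7.61, 9.36, -11.52, 14.17]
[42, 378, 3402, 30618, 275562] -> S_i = 42*9^i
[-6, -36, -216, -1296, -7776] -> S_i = -6*6^i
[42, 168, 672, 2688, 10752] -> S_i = 42*4^i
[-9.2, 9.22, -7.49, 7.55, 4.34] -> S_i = Random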